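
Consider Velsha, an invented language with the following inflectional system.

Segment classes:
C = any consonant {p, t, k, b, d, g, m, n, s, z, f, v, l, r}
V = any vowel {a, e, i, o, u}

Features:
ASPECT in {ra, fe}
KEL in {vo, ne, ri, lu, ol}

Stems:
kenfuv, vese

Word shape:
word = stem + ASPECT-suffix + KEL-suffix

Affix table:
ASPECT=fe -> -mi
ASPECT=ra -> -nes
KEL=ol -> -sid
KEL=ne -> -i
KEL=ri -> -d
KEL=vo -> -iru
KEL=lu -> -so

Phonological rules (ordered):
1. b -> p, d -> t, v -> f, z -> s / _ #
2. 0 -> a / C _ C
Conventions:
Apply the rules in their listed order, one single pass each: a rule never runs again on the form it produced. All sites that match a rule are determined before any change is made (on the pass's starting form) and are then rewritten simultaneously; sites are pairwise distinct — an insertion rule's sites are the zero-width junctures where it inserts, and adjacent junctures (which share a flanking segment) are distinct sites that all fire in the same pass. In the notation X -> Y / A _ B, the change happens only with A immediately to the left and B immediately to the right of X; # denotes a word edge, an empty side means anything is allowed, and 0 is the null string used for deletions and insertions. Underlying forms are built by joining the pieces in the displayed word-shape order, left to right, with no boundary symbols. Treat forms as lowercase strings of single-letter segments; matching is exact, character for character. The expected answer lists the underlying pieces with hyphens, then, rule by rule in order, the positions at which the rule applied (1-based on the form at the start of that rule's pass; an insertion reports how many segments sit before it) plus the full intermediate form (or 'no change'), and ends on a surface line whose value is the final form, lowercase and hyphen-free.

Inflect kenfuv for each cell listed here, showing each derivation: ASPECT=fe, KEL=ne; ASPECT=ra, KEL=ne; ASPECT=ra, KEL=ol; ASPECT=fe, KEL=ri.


cell ASPECT=fe, KEL=ne:
underlying: kenfuv-mi-i
1. b -> p, d -> t, v -> f, z -> s / _ #: no change
2. 0 -> a / C _ C: inserts after position(s) 3, 6: kenafuvamii
surface: kenafuvamii

cell ASPECT=ra, KEL=ne:
underlying: kenfuv-nes-i
1. b -> p, d -> t, v -> f, z -> s / _ #: no change
2. 0 -> a / C _ C: inserts after position(s) 3, 6: kenafuvanesi
surface: kenafuvanesi

cell ASPECT=ra, KEL=ol:
underlying: kenfuv-nes-sid
1. b -> p, d -> t, v -> f, z -> s / _ #: fires at position(s) 12: kenfuvnessit
2. 0 -> a / C _ C: inserts after position(s) 3, 6, 9: kenafuvanesasit
surface: kenafuvanesasit

cell ASPECT=fe, KEL=ri:
underlying: kenfuv-mi-d
1. b -> p, d -> t, v -> f, z -> s / _ #: fires at position(s) 9: kenfuvmit
2. 0 -> a / C _ C: inserts after position(s) 3, 6: kenafuvamit
surface: kenafuvamit


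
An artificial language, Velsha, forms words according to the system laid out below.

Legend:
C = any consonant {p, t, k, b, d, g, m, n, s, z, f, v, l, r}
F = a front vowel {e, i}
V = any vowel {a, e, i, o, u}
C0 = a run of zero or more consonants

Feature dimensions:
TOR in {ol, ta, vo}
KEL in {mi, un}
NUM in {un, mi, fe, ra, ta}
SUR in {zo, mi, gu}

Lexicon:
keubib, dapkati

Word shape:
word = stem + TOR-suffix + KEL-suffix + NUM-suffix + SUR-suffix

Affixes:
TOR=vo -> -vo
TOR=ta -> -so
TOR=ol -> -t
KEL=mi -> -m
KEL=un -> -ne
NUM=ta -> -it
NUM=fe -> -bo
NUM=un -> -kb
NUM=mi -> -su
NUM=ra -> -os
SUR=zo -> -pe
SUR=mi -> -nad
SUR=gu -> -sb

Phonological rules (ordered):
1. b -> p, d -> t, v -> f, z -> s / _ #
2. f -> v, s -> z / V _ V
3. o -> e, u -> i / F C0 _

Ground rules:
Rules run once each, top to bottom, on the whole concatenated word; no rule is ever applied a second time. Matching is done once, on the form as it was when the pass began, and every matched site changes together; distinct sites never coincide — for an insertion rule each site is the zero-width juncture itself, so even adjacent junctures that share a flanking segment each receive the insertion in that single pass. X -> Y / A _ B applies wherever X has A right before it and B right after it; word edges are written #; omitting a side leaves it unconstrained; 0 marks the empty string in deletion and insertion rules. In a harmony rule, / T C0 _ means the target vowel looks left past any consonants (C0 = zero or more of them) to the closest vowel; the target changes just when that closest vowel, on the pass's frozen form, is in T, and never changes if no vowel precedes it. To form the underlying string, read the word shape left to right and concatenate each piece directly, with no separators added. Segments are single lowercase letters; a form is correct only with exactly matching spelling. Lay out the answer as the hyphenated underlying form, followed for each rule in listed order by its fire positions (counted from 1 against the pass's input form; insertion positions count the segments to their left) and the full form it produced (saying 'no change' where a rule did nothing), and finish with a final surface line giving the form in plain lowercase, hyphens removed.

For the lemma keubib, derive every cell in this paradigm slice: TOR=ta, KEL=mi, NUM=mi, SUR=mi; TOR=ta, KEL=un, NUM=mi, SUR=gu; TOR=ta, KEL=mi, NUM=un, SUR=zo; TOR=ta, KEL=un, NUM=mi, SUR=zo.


cell TOR=ta, KEL=mi, NUM=mi, SUR=mi:
underlying: keubib-so-m-su-nad
1. b -> p, d -> t, v -> f, z -> s / _ #: fires at position(s) 14: keubibsomsunat
2. f -> v, s -> z / V _ V: no change
3. o -> e, u -> i / F C0 _: fires at position(s) 3, 8: keibibsemsunat
surface: keibibsemsunat

cell TOR=ta, KEL=un, NUM=mi, SUR=gu:
underlying: keubib-so-ne-su-sb
1. b -> p, d -> t, v -> f, z -> s / _ #: fires at position(s) 14: keubibsonesusp
2. f -> v, s -> z / V _ V: fires at position(s) 11: keubibsonezusp
3. o -> e, u -> i / F C0 _: fires at position(s) 3, 8, 12: keibibsenezisp
surface: keibibsenezisp

cell TOR=ta, KEL=mi, NUM=un, SUR=zo:
underlying: keubib-so-m-kb-pe
1. b -> p, d -> t, v -> f, z -> s / _ #: no change
2. f -> v, s -> z / V _ V: no change
3. o -> e, u -> i / F C0 _: fires at position(s) 3, 8: keibibsemkbpe
surface: keibibsemkbpe

cell TOR=ta, KEL=un, NUM=mi, SUR=zo:
underlying: keubib-so-ne-su-pe
1. b -> p, d -> t, v -> f, z -> s / _ #: no change
2. f -> v, s -> z / V _ V: fires at position(s) 11: keubibsonezupe
3. o -> e, u -> i / F C0 _: fires at position(s) 3, 8, 12: keibibsenezipe
surface: keibibsenezipe


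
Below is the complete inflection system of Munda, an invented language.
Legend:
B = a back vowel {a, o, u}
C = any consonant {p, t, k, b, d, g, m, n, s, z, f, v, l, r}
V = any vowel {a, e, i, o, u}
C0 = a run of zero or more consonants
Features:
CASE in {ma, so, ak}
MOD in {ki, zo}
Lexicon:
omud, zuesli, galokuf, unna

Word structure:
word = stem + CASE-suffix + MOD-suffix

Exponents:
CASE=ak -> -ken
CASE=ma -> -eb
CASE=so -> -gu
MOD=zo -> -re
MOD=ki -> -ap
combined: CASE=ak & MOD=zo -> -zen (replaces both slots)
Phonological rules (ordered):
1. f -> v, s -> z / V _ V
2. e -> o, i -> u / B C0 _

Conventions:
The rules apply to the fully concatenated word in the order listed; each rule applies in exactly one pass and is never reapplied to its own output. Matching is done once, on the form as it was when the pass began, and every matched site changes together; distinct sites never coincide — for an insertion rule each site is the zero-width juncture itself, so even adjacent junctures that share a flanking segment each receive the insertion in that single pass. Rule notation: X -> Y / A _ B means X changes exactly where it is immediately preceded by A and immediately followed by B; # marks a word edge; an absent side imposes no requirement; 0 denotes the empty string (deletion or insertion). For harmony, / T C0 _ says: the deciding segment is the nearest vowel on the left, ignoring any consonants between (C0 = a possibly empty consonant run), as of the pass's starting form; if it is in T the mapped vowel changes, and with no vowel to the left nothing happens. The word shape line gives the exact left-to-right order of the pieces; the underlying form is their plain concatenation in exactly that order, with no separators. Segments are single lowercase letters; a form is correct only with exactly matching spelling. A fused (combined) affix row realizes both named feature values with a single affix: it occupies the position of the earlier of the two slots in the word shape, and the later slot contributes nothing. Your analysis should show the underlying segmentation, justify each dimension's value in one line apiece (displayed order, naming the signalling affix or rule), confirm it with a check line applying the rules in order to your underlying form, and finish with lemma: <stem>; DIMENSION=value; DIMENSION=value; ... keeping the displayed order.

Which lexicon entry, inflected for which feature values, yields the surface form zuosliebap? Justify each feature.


underlying: zuesli-eb-ap
CASE=ma - signalled by the affix -eb
MOD=ki - signalled by the affix -ap
check: zuesliebap -> zuesliebap -> zuosliebap
lemma: zuesli; CASE=ma; MOD=ki


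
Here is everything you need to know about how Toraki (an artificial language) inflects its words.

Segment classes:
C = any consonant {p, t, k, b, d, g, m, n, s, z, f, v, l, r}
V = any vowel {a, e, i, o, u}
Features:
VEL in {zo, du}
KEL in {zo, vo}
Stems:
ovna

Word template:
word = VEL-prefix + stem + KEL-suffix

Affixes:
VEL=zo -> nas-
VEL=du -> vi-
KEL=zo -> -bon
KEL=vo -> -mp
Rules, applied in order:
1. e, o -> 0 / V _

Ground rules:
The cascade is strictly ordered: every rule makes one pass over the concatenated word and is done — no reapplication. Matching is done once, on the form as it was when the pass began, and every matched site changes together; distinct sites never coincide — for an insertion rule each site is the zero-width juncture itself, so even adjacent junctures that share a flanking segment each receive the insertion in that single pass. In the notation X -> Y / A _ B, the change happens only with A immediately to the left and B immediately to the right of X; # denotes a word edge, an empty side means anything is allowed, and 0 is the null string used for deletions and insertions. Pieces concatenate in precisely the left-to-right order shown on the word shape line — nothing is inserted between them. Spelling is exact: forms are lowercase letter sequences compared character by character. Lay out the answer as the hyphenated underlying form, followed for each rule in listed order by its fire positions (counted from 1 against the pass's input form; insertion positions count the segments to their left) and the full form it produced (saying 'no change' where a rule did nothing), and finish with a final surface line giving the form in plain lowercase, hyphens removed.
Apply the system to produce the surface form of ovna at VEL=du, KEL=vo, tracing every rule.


underlying: vi-ovna-mp
1. e, o -> 0 / V _: fires at position(s) 3: vivnamp
surface: vivnamp


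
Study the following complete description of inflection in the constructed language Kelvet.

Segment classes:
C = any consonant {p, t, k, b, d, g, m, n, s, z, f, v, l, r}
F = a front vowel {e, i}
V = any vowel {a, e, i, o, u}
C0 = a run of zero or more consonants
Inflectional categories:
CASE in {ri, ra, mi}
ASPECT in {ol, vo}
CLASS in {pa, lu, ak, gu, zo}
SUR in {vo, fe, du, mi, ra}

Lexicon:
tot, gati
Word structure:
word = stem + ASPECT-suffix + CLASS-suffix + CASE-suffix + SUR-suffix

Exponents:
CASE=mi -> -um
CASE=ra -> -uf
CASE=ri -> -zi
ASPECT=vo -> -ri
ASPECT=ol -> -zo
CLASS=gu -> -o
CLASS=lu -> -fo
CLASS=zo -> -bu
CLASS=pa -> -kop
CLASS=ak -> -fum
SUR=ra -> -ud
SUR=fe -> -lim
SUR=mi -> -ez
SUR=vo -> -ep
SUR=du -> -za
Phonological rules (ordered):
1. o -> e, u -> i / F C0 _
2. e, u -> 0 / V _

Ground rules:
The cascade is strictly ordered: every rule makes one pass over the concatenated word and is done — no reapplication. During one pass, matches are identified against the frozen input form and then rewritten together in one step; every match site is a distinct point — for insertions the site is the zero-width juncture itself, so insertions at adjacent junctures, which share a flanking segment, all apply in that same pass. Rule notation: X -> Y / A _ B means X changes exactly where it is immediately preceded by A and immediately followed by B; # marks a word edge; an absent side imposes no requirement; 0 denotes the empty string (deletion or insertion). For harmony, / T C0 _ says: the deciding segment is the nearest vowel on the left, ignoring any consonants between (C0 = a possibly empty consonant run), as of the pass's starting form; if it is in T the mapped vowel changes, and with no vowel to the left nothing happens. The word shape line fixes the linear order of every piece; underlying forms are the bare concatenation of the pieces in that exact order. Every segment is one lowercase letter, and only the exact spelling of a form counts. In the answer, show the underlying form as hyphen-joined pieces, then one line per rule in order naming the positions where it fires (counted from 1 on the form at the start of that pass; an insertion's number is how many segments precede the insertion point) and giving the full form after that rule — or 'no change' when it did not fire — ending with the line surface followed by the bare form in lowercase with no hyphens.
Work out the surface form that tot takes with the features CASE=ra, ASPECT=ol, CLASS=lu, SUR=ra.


underlying: tot-zo-fo-uf-ud
1. o -> e, u -> i / F C0 _: no change
2. e, u -> 0 / V _: fires at position(s) 8: totzofofud
surface: totzofofud


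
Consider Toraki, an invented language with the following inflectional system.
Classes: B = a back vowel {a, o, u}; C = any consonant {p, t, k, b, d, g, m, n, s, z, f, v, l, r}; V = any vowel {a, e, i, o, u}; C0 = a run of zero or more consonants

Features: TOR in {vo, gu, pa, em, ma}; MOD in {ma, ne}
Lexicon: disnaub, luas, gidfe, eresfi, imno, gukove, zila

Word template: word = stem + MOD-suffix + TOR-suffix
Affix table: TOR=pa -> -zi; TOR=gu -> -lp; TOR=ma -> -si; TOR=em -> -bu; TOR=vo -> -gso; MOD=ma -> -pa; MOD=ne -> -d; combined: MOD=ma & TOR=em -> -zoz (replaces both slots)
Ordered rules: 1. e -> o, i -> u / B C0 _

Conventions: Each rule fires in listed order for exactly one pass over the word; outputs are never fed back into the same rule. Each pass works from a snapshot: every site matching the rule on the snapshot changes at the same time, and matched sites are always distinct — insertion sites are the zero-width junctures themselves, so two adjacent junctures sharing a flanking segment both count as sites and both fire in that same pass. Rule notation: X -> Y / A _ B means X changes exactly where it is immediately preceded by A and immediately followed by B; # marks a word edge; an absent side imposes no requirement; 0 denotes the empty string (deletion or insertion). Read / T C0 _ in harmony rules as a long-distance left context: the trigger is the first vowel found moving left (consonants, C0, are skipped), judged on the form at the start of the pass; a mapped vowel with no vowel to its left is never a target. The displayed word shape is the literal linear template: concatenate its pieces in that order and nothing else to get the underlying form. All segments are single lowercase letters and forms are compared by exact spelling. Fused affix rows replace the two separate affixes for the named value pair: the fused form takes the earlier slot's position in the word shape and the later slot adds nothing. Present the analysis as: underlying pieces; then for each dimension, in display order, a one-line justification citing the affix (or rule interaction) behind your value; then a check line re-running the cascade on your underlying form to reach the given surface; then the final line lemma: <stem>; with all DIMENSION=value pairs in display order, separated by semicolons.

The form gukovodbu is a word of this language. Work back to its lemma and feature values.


underlying: gukove-d-bu
TOR=em - signalled by the affix -bu
MOD=ne - signalled by the affix -d
check: gukovedbu -> gukovodbu
lemma: gukove; TOR=em; MOD=ne


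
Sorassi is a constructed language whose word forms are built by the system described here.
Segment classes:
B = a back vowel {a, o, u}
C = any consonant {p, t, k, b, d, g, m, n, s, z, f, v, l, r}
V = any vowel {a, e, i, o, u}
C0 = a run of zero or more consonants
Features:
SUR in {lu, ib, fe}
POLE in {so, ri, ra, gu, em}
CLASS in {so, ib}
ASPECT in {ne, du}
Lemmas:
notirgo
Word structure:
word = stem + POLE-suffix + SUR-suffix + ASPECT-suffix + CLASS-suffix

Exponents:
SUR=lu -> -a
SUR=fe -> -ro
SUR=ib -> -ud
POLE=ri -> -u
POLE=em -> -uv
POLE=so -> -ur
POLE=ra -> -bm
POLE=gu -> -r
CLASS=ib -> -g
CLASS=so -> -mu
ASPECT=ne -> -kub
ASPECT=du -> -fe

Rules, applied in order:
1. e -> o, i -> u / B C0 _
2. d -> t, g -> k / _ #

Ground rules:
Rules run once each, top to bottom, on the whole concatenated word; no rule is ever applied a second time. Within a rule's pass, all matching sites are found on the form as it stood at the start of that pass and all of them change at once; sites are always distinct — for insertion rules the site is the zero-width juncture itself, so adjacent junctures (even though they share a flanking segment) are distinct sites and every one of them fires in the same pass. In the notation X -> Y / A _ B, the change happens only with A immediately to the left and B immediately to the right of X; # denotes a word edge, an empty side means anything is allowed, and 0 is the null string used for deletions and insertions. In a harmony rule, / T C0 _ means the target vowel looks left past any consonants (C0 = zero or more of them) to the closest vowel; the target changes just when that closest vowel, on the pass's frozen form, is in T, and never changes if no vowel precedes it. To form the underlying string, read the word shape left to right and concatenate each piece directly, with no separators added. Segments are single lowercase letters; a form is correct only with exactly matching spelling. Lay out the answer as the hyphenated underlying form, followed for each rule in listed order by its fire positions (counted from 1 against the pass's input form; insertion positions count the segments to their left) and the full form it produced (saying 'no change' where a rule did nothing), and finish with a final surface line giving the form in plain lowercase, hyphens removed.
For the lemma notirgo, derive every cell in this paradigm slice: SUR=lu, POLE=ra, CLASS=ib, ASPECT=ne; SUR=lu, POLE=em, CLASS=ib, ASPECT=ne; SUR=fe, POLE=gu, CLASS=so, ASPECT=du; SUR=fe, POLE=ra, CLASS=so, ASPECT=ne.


cell SUR=lu, POLE=ra, CLASS=ib, ASPECT=ne:
underlying: notirgo-bm-a-kub-g
1. e -> o, i -> u / B C0 _: fires at position(s) 4: noturgobmakubg
2. d -> t, g -> k / _ #: fires at position(s) 14: noturgobmakubk
surface: noturgobmakubk

cell SUR=lu, POLE=em, CLASS=ib, ASPECT=ne:
underlying: notirgo-uv-a-kub-g
1. e -> o, i -> u / B C0 _: fires at position(s) 4: noturgouvakubg
2. d -> t, g -> k / _ #: fires at position(s) 14: noturgouvakubk
surface: noturgouvakubk

cell SUR=fe, POLE=gu, CLASS=so, ASPECT=du:
underlying: notirgo-r-ro-fe-mu
1. e -> o, i -> u / B C0 _: fires at position(s) 4, 12: noturgorrofomu
2. d -> t, g -> k / _ #: no change
surface: noturgorrofomu

cell SUR=fe, POLE=ra, CLASS=so, ASPECT=ne:
underlying: notirgo-bm-ro-kub-mu
1. e -> o, i -> u / B C0 _: fires at position(s) 4: noturgobmrokubmu
2. d -> t, g -> k / _ #: no change
surface: noturgobmrokubmu


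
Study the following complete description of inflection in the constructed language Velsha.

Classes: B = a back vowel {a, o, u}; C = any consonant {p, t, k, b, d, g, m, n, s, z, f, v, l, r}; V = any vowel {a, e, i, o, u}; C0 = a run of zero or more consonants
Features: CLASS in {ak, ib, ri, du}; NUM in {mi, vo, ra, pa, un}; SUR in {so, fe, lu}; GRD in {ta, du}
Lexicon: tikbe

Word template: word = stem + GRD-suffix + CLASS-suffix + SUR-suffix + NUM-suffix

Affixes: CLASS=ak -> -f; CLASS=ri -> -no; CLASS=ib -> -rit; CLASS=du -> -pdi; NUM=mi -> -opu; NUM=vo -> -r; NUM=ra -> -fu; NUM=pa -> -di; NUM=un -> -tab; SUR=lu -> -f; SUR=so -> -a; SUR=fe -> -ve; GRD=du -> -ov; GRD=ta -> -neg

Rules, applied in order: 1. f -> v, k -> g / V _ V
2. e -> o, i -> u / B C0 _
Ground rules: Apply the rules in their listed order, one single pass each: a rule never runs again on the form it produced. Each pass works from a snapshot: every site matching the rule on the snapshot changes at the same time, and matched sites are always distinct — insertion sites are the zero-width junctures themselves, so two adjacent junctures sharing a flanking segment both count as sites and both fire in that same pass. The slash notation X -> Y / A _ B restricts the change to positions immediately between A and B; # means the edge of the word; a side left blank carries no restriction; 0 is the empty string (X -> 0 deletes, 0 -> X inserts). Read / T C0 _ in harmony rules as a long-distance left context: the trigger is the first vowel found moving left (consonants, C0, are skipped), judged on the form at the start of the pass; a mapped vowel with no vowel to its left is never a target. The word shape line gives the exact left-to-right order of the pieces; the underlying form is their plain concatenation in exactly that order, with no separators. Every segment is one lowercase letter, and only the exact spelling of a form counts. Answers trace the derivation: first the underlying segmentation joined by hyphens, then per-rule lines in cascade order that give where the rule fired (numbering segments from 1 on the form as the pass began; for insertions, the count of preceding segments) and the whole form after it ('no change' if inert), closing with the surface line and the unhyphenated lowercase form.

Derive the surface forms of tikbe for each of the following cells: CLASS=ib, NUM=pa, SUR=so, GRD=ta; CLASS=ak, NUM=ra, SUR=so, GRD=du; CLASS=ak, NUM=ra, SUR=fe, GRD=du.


cell CLASS=ib, NUM=pa, SUR=so, GRD=ta:
underlying: tikbe-neg-rit-a-di
1. f -> v, k -> g / V _ V: no change
2. e -> o, i -> u / B C0 _: fires at position(s) 14: tikbenegritadu
surface: tikbenegritadu

cell CLASS=ak, NUM=ra, SUR=so, GRD=du:
underlying: tikbe-ov-f-a-fu
1. f -> v, k -> g / V _ V: fires at position(s) 10: tikbeovfavu
2. e -> o, i -> u / B C0 _: no change
surface: tikbeovfavu

cell CLASS=ak, NUM=ra, SUR=fe, GRD=du:
underlying: tikbe-ov-f-ve-fu
1. f -> v, k -> g / V _ V: fires at position(s) 11: tikbeovfvevu
2. e -> o, i -> u / B C0 _: fires at position(s) 10: tikbeovfvovu
surface: tikbeovfvovu


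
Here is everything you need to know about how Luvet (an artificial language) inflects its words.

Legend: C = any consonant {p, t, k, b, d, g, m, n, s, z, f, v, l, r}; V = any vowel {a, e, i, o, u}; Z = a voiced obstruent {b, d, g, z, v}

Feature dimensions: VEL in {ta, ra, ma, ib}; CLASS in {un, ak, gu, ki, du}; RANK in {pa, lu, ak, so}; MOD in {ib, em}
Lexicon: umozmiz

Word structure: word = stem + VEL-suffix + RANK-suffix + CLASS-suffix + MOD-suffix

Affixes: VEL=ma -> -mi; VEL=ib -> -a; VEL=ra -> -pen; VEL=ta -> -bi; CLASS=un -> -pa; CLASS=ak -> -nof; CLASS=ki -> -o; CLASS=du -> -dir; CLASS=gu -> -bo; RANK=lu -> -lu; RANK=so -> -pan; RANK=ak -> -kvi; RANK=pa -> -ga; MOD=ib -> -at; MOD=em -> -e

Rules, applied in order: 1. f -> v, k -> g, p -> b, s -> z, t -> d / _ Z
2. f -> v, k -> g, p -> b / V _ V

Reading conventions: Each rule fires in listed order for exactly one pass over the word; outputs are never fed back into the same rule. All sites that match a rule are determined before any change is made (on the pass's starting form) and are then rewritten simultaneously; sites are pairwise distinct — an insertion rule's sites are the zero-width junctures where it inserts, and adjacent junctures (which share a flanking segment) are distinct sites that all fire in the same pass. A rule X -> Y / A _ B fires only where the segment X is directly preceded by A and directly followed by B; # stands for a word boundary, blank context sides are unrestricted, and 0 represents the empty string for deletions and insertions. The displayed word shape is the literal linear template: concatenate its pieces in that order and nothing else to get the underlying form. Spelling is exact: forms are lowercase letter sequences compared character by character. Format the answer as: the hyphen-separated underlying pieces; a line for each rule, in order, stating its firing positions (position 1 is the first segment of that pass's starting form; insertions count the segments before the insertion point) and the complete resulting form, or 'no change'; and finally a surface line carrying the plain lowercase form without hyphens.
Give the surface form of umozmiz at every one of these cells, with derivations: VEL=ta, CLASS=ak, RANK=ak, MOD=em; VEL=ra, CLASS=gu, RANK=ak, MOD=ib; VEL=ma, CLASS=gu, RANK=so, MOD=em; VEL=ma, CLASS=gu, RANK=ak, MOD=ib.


cell VEL=ta, CLASS=ak, RANK=ak, MOD=em:
underlying: umozmiz-bi-kvi-nof-e
1. f -> v, k -> g, p -> b, s -> z, t -> d / _ Z: fires at position(s) 10: umozmizbigvinofe
2. f -> v, k -> g, p -> b / V _ V: fires at position(s) 15: umozmizbigvinove
surface: umozmizbigvinove

cell VEL=ra, CLASS=gu, RANK=ak, MOD=ib:
underlying: umozmiz-pen-kvi-bo-at
1. f -> v, k -> g, p -> b, s -> z, t -> d / _ Z: fires at position(s) 11: umozmizpengviboat
2. f -> v, k -> g, p -> b / V _ V: no change
surface: umozmizpengviboat

cell VEL=ma, CLASS=gu, RANK=so, MOD=em:
underlying: umozmiz-mi-pan-bo-e
1. f -> v, k -> g, p -> b, s -> z, t -> d / _ Z: no change
2. f -> v, k -> g, p -> b / V _ V: fires at position(s) 10: umozmizmibanboe
surface: umozmizmibanboe

cell VEL=ma, CLASS=gu, RANK=ak, MOD=ib:
underlying: umozmiz-mi-kvi-bo-at
1. f -> v, k -> g, p -> b, s -> z, t -> d / _ Z: fires at position(s) 10: umozmizmigviboat
2. f -> v, k -> g, p -> b / V _ V: no change
surface: umozmizmigviboat


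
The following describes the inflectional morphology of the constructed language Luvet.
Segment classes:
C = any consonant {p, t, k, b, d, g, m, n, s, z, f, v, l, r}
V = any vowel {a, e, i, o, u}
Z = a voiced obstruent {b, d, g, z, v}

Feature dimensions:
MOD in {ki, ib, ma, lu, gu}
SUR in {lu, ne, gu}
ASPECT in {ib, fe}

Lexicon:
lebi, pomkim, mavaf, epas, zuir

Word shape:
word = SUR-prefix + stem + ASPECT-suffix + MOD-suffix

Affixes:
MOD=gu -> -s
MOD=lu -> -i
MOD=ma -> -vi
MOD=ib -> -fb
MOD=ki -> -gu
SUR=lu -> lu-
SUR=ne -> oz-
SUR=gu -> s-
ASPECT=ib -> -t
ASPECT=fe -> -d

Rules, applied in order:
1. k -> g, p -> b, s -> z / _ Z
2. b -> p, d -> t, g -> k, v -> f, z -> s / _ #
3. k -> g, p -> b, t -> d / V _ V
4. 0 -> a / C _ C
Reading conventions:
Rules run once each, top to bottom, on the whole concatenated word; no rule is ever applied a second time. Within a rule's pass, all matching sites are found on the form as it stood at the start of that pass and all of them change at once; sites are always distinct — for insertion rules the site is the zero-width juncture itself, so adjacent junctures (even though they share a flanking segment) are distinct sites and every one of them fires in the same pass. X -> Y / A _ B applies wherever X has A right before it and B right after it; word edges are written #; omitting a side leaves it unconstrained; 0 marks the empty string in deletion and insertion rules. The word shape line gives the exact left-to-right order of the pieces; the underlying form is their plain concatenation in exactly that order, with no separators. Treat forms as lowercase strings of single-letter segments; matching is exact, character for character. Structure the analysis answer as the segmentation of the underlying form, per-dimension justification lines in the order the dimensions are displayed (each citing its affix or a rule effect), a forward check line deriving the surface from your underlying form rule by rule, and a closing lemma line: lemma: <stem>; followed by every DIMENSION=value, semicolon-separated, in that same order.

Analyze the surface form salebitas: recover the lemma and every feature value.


underlying: s-lebi-t-s
MOD=gu - signalled by the affix -s
SUR=gu - signalled by the affix s-
ASPECT=ib - signalled by the affix -t
check: slebits -> slebits -> slebits -> slebits -> salebitas
lemma: lebi; MOD=gu; SUR=gu; ASPECT=ib


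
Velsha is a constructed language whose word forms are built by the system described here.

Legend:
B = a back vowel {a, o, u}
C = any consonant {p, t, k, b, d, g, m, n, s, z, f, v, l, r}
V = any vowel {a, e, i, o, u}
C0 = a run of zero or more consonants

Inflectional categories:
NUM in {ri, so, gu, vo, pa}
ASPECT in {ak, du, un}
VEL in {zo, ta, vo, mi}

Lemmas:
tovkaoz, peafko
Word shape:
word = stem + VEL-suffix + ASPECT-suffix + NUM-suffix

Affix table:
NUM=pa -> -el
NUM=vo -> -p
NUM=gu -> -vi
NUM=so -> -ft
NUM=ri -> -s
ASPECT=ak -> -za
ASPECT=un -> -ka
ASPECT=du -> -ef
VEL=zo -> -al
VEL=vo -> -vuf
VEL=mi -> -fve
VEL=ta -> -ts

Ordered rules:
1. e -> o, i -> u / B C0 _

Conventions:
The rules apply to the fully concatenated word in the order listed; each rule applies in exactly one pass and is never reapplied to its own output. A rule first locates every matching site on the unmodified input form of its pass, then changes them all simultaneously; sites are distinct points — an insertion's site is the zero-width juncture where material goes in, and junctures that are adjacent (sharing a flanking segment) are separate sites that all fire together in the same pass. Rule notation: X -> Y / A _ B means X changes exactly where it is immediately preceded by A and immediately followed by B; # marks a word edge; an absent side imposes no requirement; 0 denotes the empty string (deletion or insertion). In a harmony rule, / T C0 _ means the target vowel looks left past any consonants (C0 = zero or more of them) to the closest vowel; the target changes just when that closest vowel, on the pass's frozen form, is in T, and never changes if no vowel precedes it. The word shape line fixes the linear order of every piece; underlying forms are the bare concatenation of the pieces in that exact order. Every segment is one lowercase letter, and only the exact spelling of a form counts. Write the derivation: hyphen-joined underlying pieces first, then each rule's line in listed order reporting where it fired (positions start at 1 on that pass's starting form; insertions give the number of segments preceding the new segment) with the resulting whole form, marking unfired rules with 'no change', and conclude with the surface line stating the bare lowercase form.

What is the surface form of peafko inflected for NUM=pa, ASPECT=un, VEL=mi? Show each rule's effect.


underlying: peafko-fve-ka-el
1. e -> o, i -> u / B C0 _: fires at position(s) 9, 12: peafkofvokaol
surface: peafkofvokaol


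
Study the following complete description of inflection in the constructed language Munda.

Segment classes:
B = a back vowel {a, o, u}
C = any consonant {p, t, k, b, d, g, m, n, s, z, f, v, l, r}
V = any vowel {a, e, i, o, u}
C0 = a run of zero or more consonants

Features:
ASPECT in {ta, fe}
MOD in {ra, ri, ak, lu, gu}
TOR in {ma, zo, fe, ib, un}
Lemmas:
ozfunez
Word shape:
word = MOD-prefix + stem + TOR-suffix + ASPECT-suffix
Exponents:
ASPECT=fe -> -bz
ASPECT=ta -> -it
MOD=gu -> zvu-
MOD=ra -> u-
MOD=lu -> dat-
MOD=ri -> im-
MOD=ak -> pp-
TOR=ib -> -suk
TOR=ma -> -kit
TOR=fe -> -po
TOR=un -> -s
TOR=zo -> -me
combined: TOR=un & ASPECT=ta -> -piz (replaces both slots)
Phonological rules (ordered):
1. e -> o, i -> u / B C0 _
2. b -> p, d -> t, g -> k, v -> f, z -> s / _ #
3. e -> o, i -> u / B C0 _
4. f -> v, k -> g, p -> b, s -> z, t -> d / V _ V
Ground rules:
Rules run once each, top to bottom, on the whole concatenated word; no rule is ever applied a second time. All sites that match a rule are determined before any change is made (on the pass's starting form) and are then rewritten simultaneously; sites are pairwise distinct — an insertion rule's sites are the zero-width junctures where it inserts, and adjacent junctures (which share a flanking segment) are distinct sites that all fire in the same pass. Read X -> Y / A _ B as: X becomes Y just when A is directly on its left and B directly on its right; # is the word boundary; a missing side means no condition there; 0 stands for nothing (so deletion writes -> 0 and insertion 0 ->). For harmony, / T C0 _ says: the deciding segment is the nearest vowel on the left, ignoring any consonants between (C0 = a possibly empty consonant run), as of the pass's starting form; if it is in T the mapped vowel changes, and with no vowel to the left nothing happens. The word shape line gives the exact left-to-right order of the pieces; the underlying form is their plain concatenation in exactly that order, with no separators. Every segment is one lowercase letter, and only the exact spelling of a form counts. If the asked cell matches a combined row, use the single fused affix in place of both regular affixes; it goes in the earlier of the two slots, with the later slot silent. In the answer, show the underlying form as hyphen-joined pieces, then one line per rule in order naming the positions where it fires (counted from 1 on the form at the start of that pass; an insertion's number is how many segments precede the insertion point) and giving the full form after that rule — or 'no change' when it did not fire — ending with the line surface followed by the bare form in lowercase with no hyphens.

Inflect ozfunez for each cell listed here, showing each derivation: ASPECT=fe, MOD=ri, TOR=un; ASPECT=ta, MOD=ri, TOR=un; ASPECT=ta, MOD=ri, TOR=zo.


cell ASPECT=fe, MOD=ri, TOR=un:
underlying: im-ozfunez-s-bz
1. e -> o, i -> u / B C0 _: fires at position(s) 8: imozfunozsbz
2. b -> p, d -> t, g -> k, v -> f, z -> s / _ #: fires at position(s) 12: imozfunozsbs
3. e -> o, i -> u / B C0 _: no change
4. f -> v, k -> g, p -> b, s -> z, t -> d / V _ V: no change
surface: imozfunozsbs

cell ASPECT=ta, MOD=ri, TOR=un:
underlying: im-ozfunez-piz
1. e -> o, i -> u / B C0 _: fires at position(s) 8: imozfunozpiz
2. b -> p, d -> t, g -> k, v -> f, z -> s / _ #: fires at position(s) 12: imozfunozpis
3. e -> o, i -> u / B C0 _: fires at position(s) 11: imozfunozpus
4. f -> v, k -> g, p -> b, s -> z, t -> d / V _ V: no change
surface: imozfunozpus

cell ASPECT=ta, MOD=ri, TOR=zo:
underlying: im-ozfunez-me-it
1. e -> o, i -> u / B C0 _: fires at position(s) 8: imozfunozmeit
2. b -> p, d -> t, g -> k, v -> f, z -> s / _ #: no change
3. e -> o, i -> u / B C0 _: fires at position(s) 11: imozfunozmoit
4. f -> v, k -> g, p -> b, s -> z, t -> d / V _ V: no change
surface: imozfunozmoit


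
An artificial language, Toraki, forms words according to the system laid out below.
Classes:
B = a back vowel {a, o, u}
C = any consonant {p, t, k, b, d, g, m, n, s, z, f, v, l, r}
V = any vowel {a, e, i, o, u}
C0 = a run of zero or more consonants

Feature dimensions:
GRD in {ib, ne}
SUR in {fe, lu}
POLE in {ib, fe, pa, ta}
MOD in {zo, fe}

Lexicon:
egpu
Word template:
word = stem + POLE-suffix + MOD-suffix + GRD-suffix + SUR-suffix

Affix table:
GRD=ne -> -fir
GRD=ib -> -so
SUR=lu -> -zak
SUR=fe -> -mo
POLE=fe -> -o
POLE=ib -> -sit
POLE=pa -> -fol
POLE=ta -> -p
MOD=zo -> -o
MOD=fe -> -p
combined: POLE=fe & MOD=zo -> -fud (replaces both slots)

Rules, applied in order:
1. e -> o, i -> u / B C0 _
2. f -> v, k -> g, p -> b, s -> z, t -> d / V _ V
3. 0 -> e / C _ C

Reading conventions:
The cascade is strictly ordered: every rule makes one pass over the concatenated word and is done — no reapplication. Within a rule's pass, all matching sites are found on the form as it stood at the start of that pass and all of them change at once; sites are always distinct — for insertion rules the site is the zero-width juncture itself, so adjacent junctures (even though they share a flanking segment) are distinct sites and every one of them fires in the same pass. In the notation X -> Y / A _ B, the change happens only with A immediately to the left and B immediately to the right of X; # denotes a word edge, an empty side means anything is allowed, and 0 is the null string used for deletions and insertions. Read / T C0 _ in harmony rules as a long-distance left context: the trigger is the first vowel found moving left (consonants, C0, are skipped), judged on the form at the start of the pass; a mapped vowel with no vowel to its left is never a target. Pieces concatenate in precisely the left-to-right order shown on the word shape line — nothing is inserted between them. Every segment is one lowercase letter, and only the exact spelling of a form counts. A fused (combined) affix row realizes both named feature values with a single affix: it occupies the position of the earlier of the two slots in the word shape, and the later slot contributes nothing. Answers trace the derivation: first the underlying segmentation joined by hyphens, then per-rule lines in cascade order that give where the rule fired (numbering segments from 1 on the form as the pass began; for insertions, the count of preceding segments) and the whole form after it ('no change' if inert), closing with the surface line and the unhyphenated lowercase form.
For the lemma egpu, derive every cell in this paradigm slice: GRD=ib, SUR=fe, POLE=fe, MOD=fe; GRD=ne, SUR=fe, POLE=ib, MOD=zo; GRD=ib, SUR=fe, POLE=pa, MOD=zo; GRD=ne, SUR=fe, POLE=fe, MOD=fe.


cell GRD=ib, SUR=fe, POLE=fe, MOD=fe:
underlying: egpu-o-p-so-mo
1. e -> o, i -> u / B C0 _: no change
2. f -> v, k -> g, p -> b, s -> z, t -> d / V _ V: no change
3. 0 -> e / C _ C: inserts after position(s) 2, 6: egepuopesomo
surface: egepuopesomo

cell GRD=ne, SUR=fe, POLE=ib, MOD=zo:
underlying: egpu-sit-o-fir-mo
1. e -> o, i -> u / B C0 _: fires at position(s) 6, 10: egpusutofurmo
2. f -> v, k -> g, p -> b, s -> z, t -> d / V _ V: fires at position(s) 5, 7, 9: egpuzudovurmo
3. 0 -> e / C _ C: inserts after position(s) 2, 11: egepuzudovuremo
surface: egepuzudovuremo

cell GRD=ib, SUR=fe, POLE=pa, MOD=zo:
underlying: egpu-fol-o-so-mo
1. e -> o, i -> u / B C0 _: no change
2. f -> v, k -> g, p -> b, s -> z, t -> d / V _ V: fires at position(s) 5, 9: egpuvolozomo
3. 0 -> e / C _ C: inserts after position(s) 2: egepuvolozomo
surface: egepuvolozomo

cell GRD=ne, SUR=fe, POLE=fe, MOD=fe:
underlying: egpu-o-p-fir-mo
1. e -> o, i -> u / B C0 _: fires at position(s) 8: egpuopfurmo
2. f -> v, k -> g, p -> b, s -> z, t -> d / V _ V: no change
3. 0 -> e / C _ C: inserts after position(s) 2, 6, 9: egepuopefuremo
surface: egepuopefuremo


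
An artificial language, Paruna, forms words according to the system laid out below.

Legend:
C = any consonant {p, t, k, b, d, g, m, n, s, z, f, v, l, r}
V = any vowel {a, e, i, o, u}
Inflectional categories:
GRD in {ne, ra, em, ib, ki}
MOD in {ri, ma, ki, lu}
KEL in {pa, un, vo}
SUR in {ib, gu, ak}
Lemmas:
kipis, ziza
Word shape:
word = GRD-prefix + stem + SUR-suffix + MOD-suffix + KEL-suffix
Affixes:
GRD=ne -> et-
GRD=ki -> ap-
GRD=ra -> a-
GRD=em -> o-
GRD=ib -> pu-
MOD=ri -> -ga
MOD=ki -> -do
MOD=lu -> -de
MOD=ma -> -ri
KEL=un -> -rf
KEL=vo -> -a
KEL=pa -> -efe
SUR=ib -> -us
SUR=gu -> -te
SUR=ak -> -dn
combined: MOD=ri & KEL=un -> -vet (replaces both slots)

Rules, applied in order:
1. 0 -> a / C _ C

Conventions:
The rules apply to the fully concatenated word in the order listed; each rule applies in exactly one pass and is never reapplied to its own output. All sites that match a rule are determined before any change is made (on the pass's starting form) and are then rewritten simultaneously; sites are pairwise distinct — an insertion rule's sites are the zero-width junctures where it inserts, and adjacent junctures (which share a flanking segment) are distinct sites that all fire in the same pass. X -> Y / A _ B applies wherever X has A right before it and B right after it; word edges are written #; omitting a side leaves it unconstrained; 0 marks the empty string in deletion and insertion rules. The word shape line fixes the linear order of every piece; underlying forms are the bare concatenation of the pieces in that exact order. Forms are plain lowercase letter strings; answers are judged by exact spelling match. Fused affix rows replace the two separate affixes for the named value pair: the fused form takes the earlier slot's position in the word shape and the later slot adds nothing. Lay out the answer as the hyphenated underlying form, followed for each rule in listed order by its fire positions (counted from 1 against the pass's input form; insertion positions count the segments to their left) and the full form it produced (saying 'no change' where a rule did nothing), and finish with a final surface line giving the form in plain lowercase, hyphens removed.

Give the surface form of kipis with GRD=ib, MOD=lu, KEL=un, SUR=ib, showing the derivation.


underlying: pu-kipis-us-de-rf
1. 0 -> a / C _ C: inserts after position(s) 9, 12: pukipisusaderaf
surface: pukipisusaderaf
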